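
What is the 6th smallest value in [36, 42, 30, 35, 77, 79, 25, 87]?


Sort ascending: [25, 30, 35, 36, 42, 77, 79, 87]
The 6th element (1-indexed) is at index 5.
Value = 77
Final answer: 77


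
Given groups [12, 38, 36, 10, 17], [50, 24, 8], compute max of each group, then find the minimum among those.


Find max of each group:
  Group 1: [12, 38, 36, 10, 17] -> max = 38
  Group 2: [50, 24, 8] -> max = 50
Maxes: [38, 50]
Minimum of maxes = 38
Final answer: 38


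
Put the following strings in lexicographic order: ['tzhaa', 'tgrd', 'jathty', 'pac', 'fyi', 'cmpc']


Compare strings character by character (the first differing letter decides):
  'cmpc' < 'fyi' since 'c' < 'f' at position 1
  'fyi' < 'jathty' since 'f' < 'j' at position 1
  'jathty' < 'pac' since 'j' < 'p' at position 1
  'pac' < 'tgrd' since 'p' < 't' at position 1
  'tgrd' < 'tzhaa' since 'g' < 'z' at position 2
Chaining these comparisons gives the alphabetical order.
Final answer: ['cmpc', 'fyi', 'jathty', 'pac', 'tgrd', 'tzhaa']


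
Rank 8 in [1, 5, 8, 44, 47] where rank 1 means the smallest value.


Sort ascending: [1, 5, 8, 44, 47]
Find 8 in the sorted list.
8 is at position 3 (1-indexed).
Final answer: 3


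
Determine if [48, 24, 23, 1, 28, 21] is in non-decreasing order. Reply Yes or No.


Check consecutive pairs:
  48 <= 24? False
  24 <= 23? False
  23 <= 1? False
  1 <= 28? True
  28 <= 21? False
4 consecutive pair(s) are out of order, so the list is not sorted.
Final answer: No


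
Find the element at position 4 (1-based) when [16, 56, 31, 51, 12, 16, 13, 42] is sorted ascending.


Sort ascending: [12, 13, 16, 16, 31, 42, 51, 56]
The 4th element (1-indexed) is at index 3.
Value = 16
Final answer: 16


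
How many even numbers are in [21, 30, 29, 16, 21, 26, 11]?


Check each element:
  21 is odd
  30 is even
  29 is odd
  16 is even
  21 is odd
  26 is even
  11 is odd
Evens: [30, 16, 26]
Count of evens = 3
Final answer: 3


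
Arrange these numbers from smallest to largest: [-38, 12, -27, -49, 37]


Original list: [-38, 12, -27, -49, 37]
Repeatedly take the smallest remaining element:
  Remaining [-38, 12, -27, -49, 37] -> smallest is -49
  Remaining [-38, 12, -27, 37] -> smallest is -38
  Remaining [12, -27, 37] -> smallest is -27
  Remaining [12, 37] -> smallest is 12
  Remaining [37] -> smallest is 37
Collecting the picks in order gives the sorted list.
Final answer: [-49, -38, -27, 12, 37]


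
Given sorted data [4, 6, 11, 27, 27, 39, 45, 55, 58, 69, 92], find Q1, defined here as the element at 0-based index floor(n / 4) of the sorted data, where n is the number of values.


The list has n = 11 elements.
Q1 index = floor(11 / 4) = floor(2.75) = 2
Counting from index 0 in the sorted data, the element at index 2 is 11.
Final answer: 11


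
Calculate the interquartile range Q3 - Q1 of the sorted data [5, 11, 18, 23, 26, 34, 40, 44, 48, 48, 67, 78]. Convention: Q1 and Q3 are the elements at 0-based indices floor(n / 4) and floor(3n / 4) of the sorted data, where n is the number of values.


The data has n = 12 elements.
Q1 index = floor(12 / 4) = floor(3) = 3; Q3 index = floor(3 * 12 / 4) = floor(9) = 9
Q1 = element at index 3 = 23
Q3 = element at index 9 = 48
IQR = 48 - 23 = 25
Final answer: 25


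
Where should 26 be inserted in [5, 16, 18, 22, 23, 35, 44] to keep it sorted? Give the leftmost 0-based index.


List is sorted: [5, 16, 18, 22, 23, 35, 44]
We need the leftmost position where 26 can be inserted, i.e. the first index whose element is >= 26 (or the end of the list if none is).
Binary search with low=0, high=7 (0-based indices):
  low=0, high=7, mid=3: a[3]=22 < 26, so low = 4
  low=4, high=7, mid=5: a[5]=35 >= 26, so high = 5
  low=4, high=5, mid=4: a[4]=23 < 26, so low = 5
Now low = high = 5, so the insertion index is 5.
Final answer: 5


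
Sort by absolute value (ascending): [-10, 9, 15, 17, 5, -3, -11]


Compute absolute values:
  |-10| = 10
  |9| = 9
  |15| = 15
  |17| = 17
  |5| = 5
  |-3| = 3
  |-11| = 11
Absolute values in increasing order: 3 < 5 < 9 < 10 < 11 < 15 < 17
Listing the original numbers in that order gives the answer.
Final answer: [-3, 5, 9, -10, -11, 15, 17]


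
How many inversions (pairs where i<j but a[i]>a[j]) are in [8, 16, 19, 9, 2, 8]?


For each element, count the later elements that are smaller than it:
  8 (index 0): smaller elements after it = [2] -> 1
  16 (index 1): smaller elements after it = [9, 2, 8] -> 3
  19 (index 2): smaller elements after it = [9, 2, 8] -> 3
  9 (index 3): smaller elements after it = [2, 8] -> 2
  2 (index 4): smaller elements after it = [] -> 0
Total inversions = 1 + 3 + 3 + 2 + 0 = 9
Final answer: 9


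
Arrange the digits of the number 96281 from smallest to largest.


The number 96281 has digits: 9, 6, 2, 8, 1
Sorted: 1, 2, 6, 8, 9
Joining the sorted digits gives the result.
Final answer: 12689


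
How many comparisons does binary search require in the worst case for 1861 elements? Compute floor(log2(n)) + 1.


Binary search halves the search space each step.
Maximum comparisons = floor(log2(1861)) + 1
log2(1861) = 10.8619
floor(log2(1861)) = 10, so 10 + 1 = 11
Final answer: 11


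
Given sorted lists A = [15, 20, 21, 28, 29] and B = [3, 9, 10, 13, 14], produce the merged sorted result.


List A: [15, 20, 21, 28, 29]
List B: [3, 9, 10, 13, 14]
Repeatedly compare the front elements and take the smaller:
  15 vs 3 -> take 3
  15 vs 9 -> take 9
  15 vs 10 -> take 10
  15 vs 13 -> take 13
  15 vs 14 -> take 14
  B is exhausted; append the rest of A: [15, 20, 21, 28, 29]
Final answer: [3, 9, 10, 13, 14, 15, 20, 21, 28, 29]


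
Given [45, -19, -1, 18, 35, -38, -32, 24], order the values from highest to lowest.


Original list: [45, -19, -1, 18, 35, -38, -32, 24]
Repeatedly take the largest remaining element:
  Remaining [45, -19, -1, 18, 35, -38, -32, 24] -> largest is 45
  Remaining [-19, -1, 18, 35, -38, -32, 24] -> largest is 35
  Remaining [-19, -1, 18, -38, -32, 24] -> largest is 24
  Remaining [-19, -1, 18, -38, -32] -> largest is 18
  Remaining [-19, -1, -38, -32] -> largest is -1
  Remaining [-19, -38, -32] -> largest is -19
  Remaining [-38, -32] -> largest is -32
  Remaining [-38] -> largest is -38
Collecting the picks in order gives the descending list.
Final answer: [45, 35, 24, 18, -1, -19, -32, -38]


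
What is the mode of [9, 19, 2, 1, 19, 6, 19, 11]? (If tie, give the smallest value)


Count the frequency of each value:
  1 appears 1 time(s)
  2 appears 1 time(s)
  6 appears 1 time(s)
  9 appears 1 time(s)
  11 appears 1 time(s)
  19 appears 3 time(s)
Maximum frequency is 3.
Only 19 reaches that frequency, so it is the mode.
Final answer: 19


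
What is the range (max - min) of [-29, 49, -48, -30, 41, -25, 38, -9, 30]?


Maximum value: 49
Minimum value: -48
Range = 49 - (-48) = 97
Final answer: 97


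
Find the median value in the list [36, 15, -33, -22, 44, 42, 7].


First, sort the list: [-33, -22, 7, 15, 36, 42, 44]
The list has 7 elements (odd count).
The middle index is 3 (0-based), and the element there is 15.
Final answer: 15


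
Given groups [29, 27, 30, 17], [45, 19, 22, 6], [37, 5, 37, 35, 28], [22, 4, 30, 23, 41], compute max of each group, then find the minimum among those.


Find max of each group:
  Group 1: [29, 27, 30, 17] -> max = 30
  Group 2: [45, 19, 22, 6] -> max = 45
  Group 3: [37, 5, 37, 35, 28] -> max = 37
  Group 4: [22, 4, 30, 23, 41] -> max = 41
Maxes: [30, 45, 37, 41]
Minimum of maxes = 30
Final answer: 30


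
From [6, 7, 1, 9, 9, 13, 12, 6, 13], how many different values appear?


List all unique values:
Distinct values: [1, 6, 7, 9, 12, 13]
Count = 6
Final answer: 6


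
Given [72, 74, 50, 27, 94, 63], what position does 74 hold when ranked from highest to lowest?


Sort descending: [94, 74, 72, 63, 50, 27]
Find 74 in the sorted list.
74 is at position 2.
Final answer: 2


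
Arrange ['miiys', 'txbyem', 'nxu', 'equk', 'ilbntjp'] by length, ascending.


Compute lengths:
  'miiys' has length 5
  'txbyem' has length 6
  'nxu' has length 3
  'equk' has length 4
  'ilbntjp' has length 7
Lengths in increasing order: 3 < 4 < 5 < 6 < 7
Listing the words in that order gives the answer.
Final answer: ['nxu', 'equk', 'miiys', 'txbyem', 'ilbntjp']


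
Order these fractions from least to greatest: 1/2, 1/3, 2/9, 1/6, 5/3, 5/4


Convert to decimal for comparison:
  1/2 = 0.5
  1/3 = 0.3333
  2/9 = 0.2222
  1/6 = 0.1667
  5/3 = 1.6667
  5/4 = 1.25
Decimals in increasing order: 0.1667 < 0.2222 < 0.3333 < 0.5 < 1.25 < 1.6667
Writing each back as its fraction gives the sorted order.
Final answer: 1/6, 2/9, 1/3, 1/2, 5/4, 5/3


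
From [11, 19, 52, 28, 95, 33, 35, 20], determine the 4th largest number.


Sort descending: [95, 52, 35, 33, 28, 20, 19, 11]
The 4th element (1-indexed) is at index 3.
Value = 33
Final answer: 33


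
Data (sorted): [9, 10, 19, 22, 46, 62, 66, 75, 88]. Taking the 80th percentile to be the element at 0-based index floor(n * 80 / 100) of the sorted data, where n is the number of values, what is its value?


The dataset has n = 9 elements.
Index = floor(9 * 80 / 100) = floor(720 / 100) = floor(7.2) = 7
Counting from index 0 in the sorted data, the element at index 7 is 75.
Final answer: 75


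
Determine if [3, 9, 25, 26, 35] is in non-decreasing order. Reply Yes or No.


Check consecutive pairs:
  3 <= 9? True
  9 <= 25? True
  25 <= 26? True
  26 <= 35? True
Every consecutive pair is in order, so the list is non-decreasing.
Final answer: Yes


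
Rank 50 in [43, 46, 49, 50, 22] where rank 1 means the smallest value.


Sort ascending: [22, 43, 46, 49, 50]
Find 50 in the sorted list.
50 is at position 5 (1-indexed).
Final answer: 5


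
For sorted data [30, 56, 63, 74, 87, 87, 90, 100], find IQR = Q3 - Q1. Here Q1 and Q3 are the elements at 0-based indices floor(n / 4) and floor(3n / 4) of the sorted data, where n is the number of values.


The data has n = 8 elements.
Q1 index = floor(8 / 4) = floor(2) = 2; Q3 index = floor(3 * 8 / 4) = floor(6) = 6
Q1 = element at index 2 = 63
Q3 = element at index 6 = 90
IQR = 90 - 63 = 27
Final answer: 27


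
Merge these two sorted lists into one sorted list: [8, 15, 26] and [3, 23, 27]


List A: [8, 15, 26]
List B: [3, 23, 27]
Repeatedly compare the front elements and take the smaller:
  8 vs 3 -> take 3
  8 vs 23 -> take 8
  15 vs 23 -> take 15
  26 vs 23 -> take 23
  26 vs 27 -> take 26
  A is exhausted; append the rest of B: [27]
Final answer: [3, 8, 15, 23, 26, 27]


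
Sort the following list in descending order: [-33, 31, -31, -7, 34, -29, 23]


Original list: [-33, 31, -31, -7, 34, -29, 23]
Repeatedly take the largest remaining element:
  Remaining [-33, 31, -31, -7, 34, -29, 23] -> largest is 34
  Remaining [-33, 31, -31, -7, -29, 23] -> largest is 31
  Remaining [-33, -31, -7, -29, 23] -> largest is 23
  Remaining [-33, -31, -7, -29] -> largest is -7
  Remaining [-33, -31, -29] -> largest is -29
  Remaining [-33, -31] -> largest is -31
  Remaining [-33] -> largest is -33
Collecting the picks in order gives the descending list.
Final answer: [34, 31, 23, -7, -29, -31, -33]


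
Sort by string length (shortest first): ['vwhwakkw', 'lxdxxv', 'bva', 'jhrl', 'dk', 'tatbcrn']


Compute lengths:
  'vwhwakkw' has length 8
  'lxdxxv' has length 6
  'bva' has length 3
  'jhrl' has length 4
  'dk' has length 2
  'tatbcrn' has length 7
Lengths in increasing order: 2 < 3 < 4 < 6 < 7 < 8
Listing the words in that order gives the answer.
Final answer: ['dk', 'bva', 'jhrl', 'lxdxxv', 'tatbcrn', 'vwhwakkw']


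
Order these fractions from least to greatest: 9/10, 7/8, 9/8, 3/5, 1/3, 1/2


Convert to decimal for comparison:
  9/10 = 0.9
  7/8 = 0.875
  9/8 = 1.125
  3/5 = 0.6
  1/3 = 0.3333
  1/2 = 0.5
Decimals in increasing order: 0.3333 < 0.5 < 0.6 < 0.875 < 0.9 < 1.125
Writing each back as its fraction gives the sorted order.
Final answer: 1/3, 1/2, 3/5, 7/8, 9/10, 9/8


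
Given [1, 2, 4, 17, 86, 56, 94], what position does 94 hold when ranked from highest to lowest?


Sort descending: [94, 86, 56, 17, 4, 2, 1]
Find 94 in the sorted list.
94 is at position 1.
Final answer: 1


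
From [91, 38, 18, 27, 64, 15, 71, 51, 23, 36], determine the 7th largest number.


Sort descending: [91, 71, 64, 51, 38, 36, 27, 23, 18, 15]
The 7th element (1-indexed) is at index 6.
Value = 27
Final answer: 27


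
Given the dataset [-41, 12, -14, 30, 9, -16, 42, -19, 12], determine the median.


First, sort the list: [-41, -19, -16, -14, 9, 12, 12, 30, 42]
The list has 9 elements (odd count).
The middle index is 4 (0-based), and the element there is 9.
Final answer: 9


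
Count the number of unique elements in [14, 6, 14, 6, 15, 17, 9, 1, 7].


List all unique values:
Distinct values: [1, 6, 7, 9, 14, 15, 17]
Count = 7
Final answer: 7


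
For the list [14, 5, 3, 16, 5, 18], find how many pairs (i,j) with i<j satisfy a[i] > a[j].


For each element, count the later elements that are smaller than it:
  14 (index 0): smaller elements after it = [5, 3, 5] -> 3
  5 (index 1): smaller elements after it = [3] -> 1
  3 (index 2): smaller elements after it = [] -> 0
  16 (index 3): smaller elements after it = [5] -> 1
  5 (index 4): smaller elements after it = [] -> 0
Total inversions = 3 + 1 + 0 + 1 + 0 = 5
Final answer: 5


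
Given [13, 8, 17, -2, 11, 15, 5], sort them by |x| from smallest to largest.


Compute absolute values:
  |13| = 13
  |8| = 8
  |17| = 17
  |-2| = 2
  |11| = 11
  |15| = 15
  |5| = 5
Absolute values in increasing order: 2 < 5 < 8 < 11 < 13 < 15 < 17
Listing the original numbers in that order gives the answer.
Final answer: [-2, 5, 8, 11, 13, 15, 17]


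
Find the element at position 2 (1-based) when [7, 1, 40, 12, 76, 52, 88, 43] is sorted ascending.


Sort ascending: [1, 7, 12, 40, 43, 52, 76, 88]
The 2nd element (1-indexed) is at index 1.
Value = 7
Final answer: 7


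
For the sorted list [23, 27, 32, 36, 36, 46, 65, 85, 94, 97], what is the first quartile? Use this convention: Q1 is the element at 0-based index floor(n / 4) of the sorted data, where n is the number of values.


The list has n = 10 elements.
Q1 index = floor(10 / 4) = floor(2.5) = 2
Counting from index 0 in the sorted data, the element at index 2 is 32.
Final answer: 32


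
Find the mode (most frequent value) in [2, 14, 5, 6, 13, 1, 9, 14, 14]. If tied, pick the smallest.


Count the frequency of each value:
  1 appears 1 time(s)
  2 appears 1 time(s)
  5 appears 1 time(s)
  6 appears 1 time(s)
  9 appears 1 time(s)
  13 appears 1 time(s)
  14 appears 3 time(s)
Maximum frequency is 3.
Only 14 reaches that frequency, so it is the mode.
Final answer: 14


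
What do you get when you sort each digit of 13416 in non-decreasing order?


The number 13416 has digits: 1, 3, 4, 1, 6
Sorted: 1, 1, 3, 4, 6
Joining the sorted digits gives the result.
Final answer: 11346


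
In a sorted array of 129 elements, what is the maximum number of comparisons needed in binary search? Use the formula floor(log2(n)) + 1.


Binary search halves the search space each step.
Maximum comparisons = floor(log2(129)) + 1
log2(129) = 7.0112
floor(log2(129)) = 7, so 7 + 1 = 8
Final answer: 8


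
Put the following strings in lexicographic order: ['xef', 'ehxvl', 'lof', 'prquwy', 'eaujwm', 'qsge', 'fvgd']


Compare strings character by character (the first differing letter decides):
  'eaujwm' < 'ehxvl' since 'a' < 'h' at position 2
  'ehxvl' < 'fvgd' since 'e' < 'f' at position 1
  'fvgd' < 'lof' since 'f' < 'l' at position 1
  'lof' < 'prquwy' since 'l' < 'p' at position 1
  'prquwy' < 'qsge' since 'p' < 'q' at position 1
  'qsge' < 'xef' since 'q' < 'x' at position 1
Chaining these comparisons gives the alphabetical order.
Final answer: ['eaujwm', 'ehxvl', 'fvgd', 'lof', 'prquwy', 'qsge', 'xef']


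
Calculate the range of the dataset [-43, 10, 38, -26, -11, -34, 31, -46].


Maximum value: 38
Minimum value: -46
Range = 38 - (-46) = 84
Final answer: 84


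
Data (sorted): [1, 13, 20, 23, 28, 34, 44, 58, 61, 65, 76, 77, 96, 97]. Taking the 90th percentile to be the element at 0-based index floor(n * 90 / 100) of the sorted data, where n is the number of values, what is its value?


The dataset has n = 14 elements.
Index = floor(14 * 90 / 100) = floor(1260 / 100) = floor(12.6) = 12
Counting from index 0 in the sorted data, the element at index 12 is 96.
Final answer: 96


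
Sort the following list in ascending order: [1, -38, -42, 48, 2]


Original list: [1, -38, -42, 48, 2]
Repeatedly take the smallest remaining element:
  Remaining [1, -38, -42, 48, 2] -> smallest is -42
  Remaining [1, -38, 48, 2] -> smallest is -38
  Remaining [1, 48, 2] -> smallest is 1
  Remaining [48, 2] -> smallest is 2
  Remaining [48] -> smallest is 48
Collecting the picks in order gives the sorted list.
Final answer: [-42, -38, 1, 2, 48]


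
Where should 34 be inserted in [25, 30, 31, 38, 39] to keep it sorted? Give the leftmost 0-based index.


List is sorted: [25, 30, 31, 38, 39]
We need the leftmost position where 34 can be inserted, i.e. the first index whose element is >= 34 (or the end of the list if none is).
Binary search with low=0, high=5 (0-based indices):
  low=0, high=5, mid=2: a[2]=31 < 34, so low = 3
  low=3, high=5, mid=4: a[4]=39 >= 34, so high = 4
  low=3, high=4, mid=3: a[3]=38 >= 34, so high = 3
Now low = high = 3, so the insertion index is 3.
Final answer: 3


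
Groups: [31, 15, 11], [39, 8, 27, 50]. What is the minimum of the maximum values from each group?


Find max of each group:
  Group 1: [31, 15, 11] -> max = 31
  Group 2: [39, 8, 27, 50] -> max = 50
Maxes: [31, 50]
Minimum of maxes = 31
Final answer: 31


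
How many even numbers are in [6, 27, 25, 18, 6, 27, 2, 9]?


Check each element:
  6 is even
  27 is odd
  25 is odd
  18 is even
  6 is even
  27 is odd
  2 is even
  9 is odd
Evens: [6, 18, 6, 2]
Count of evens = 4
Final answer: 4


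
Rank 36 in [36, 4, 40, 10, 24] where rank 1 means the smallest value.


Sort ascending: [4, 10, 24, 36, 40]
Find 36 in the sorted list.
36 is at position 4 (1-indexed).
Final answer: 4


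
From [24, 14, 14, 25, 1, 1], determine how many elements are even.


Check each element:
  24 is even
  14 is even
  14 is even
  25 is odd
  1 is odd
  1 is odd
Evens: [24, 14, 14]
Count of evens = 3
Final answer: 3


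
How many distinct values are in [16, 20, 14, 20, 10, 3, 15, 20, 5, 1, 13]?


List all unique values:
Distinct values: [1, 3, 5, 10, 13, 14, 15, 16, 20]
Count = 9
Final answer: 9


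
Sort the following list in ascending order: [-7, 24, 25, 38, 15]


Original list: [-7, 24, 25, 38, 15]
Repeatedly take the smallest remaining element:
  Remaining [-7, 24, 25, 38, 15] -> smallest is -7
  Remaining [24, 25, 38, 15] -> smallest is 15
  Remaining [24, 25, 38] -> smallest is 24
  Remaining [25, 38] -> smallest is 25
  Remaining [38] -> smallest is 38
Collecting the picks in order gives the sorted list.
Final answer: [-7, 15, 24, 25, 38]


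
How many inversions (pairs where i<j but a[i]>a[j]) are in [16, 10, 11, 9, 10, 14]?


For each element, count the later elements that are smaller than it:
  16 (index 0): smaller elements after it = [10, 11, 9, 10, 14] -> 5
  10 (index 1): smaller elements after it = [9] -> 1
  11 (index 2): smaller elements after it = [9, 10] -> 2
  9 (index 3): smaller elements after it = [] -> 0
  10 (index 4): smaller elements after it = [] -> 0
Total inversions = 5 + 1 + 2 + 0 + 0 = 8
Final answer: 8


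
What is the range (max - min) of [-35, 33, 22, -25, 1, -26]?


Maximum value: 33
Minimum value: -35
Range = 33 - (-35) = 68
Final answer: 68


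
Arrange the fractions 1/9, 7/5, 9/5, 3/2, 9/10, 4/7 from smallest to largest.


Convert to decimal for comparison:
  1/9 = 0.1111
  7/5 = 1.4
  9/5 = 1.8
  3/2 = 1.5
  9/10 = 0.9
  4/7 = 0.5714
Decimals in increasing order: 0.1111 < 0.5714 < 0.9 < 1.4 < 1.5 < 1.8
Writing each back as its fraction gives the sorted order.
Final answer: 1/9, 4/7, 9/10, 7/5, 3/2, 9/5


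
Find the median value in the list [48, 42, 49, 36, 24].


First, sort the list: [24, 36, 42, 48, 49]
The list has 5 elements (odd count).
The middle index is 2 (0-based), and the element there is 42.
Final answer: 42


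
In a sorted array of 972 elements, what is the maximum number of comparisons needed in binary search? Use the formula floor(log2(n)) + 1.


Binary search halves the search space each step.
Maximum comparisons = floor(log2(972)) + 1
log2(972) = 9.9248
floor(log2(972)) = 9, so 9 + 1 = 10
Final answer: 10


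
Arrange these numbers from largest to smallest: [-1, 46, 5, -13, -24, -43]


Original list: [-1, 46, 5, -13, -24, -43]
Repeatedly take the largest remaining element:
  Remaining [-1, 46, 5, -13, -24, -43] -> largest is 46
  Remaining [-1, 5, -13, -24, -43] -> largest is 5
  Remaining [-1, -13, -24, -43] -> largest is -1
  Remaining [-13, -24, -43] -> largest is -13
  Remaining [-24, -43] -> largest is -24
  Remaining [-43] -> largest is -43
Collecting the picks in order gives the descending list.
Final answer: [46, 5, -1, -13, -24, -43]


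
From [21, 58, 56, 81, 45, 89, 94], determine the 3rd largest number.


Sort descending: [94, 89, 81, 58, 56, 45, 21]
The 3rd element (1-indexed) is at index 2.
Value = 81
Final answer: 81


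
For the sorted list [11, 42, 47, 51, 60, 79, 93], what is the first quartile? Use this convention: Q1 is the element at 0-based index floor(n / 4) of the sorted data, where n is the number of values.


The list has n = 7 elements.
Q1 index = floor(7 / 4) = floor(1.75) = 1
Counting from index 0 in the sorted data, the element at index 1 is 42.
Final answer: 42


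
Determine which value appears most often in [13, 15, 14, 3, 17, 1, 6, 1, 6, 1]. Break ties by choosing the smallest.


Count the frequency of each value:
  1 appears 3 time(s)
  3 appears 1 time(s)
  6 appears 2 time(s)
  13 appears 1 time(s)
  14 appears 1 time(s)
  15 appears 1 time(s)
  17 appears 1 time(s)
Maximum frequency is 3.
Only 1 reaches that frequency, so it is the mode.
Final answer: 1


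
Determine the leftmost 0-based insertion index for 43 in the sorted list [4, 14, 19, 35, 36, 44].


List is sorted: [4, 14, 19, 35, 36, 44]
We need the leftmost position where 43 can be inserted, i.e. the first index whose element is >= 43 (or the end of the list if none is).
Binary search with low=0, high=6 (0-based indices):
  low=0, high=6, mid=3: a[3]=35 < 43, so low = 4
  low=4, high=6, mid=5: a[5]=44 >= 43, so high = 5
  low=4, high=5, mid=4: a[4]=36 < 43, so low = 5
Now low = high = 5, so the insertion index is 5.
Final answer: 5


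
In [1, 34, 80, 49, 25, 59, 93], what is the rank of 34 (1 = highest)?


Sort descending: [93, 80, 59, 49, 34, 25, 1]
Find 34 in the sorted list.
34 is at position 5.
Final answer: 5


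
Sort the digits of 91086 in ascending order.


The number 91086 has digits: 9, 1, 0, 8, 6
Sorted: 0, 1, 6, 8, 9
Joining the sorted digits gives the result.
Final answer: 01689


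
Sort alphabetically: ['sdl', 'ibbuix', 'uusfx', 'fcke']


Compare strings character by character (the first differing letter decides):
  'fcke' < 'ibbuix' since 'f' < 'i' at position 1
  'ibbuix' < 'sdl' since 'i' < 's' at position 1
  'sdl' < 'uusfx' since 's' < 'u' at position 1
Chaining these comparisons gives the alphabetical order.
Final answer: ['fcke', 'ibbuix', 'sdl', 'uusfx']


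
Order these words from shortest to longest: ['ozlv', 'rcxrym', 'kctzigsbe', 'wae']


Compute lengths:
  'ozlv' has length 4
  'rcxrym' has length 6
  'kctzigsbe' has length 9
  'wae' has length 3
Lengths in increasing order: 3 < 4 < 6 < 9
Listing the words in that order gives the answer.
Final answer: ['wae', 'ozlv', 'rcxrym', 'kctzigsbe']


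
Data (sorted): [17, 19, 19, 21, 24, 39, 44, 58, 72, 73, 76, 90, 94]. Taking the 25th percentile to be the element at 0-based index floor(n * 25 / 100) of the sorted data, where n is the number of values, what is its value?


The dataset has n = 13 elements.
Index = floor(13 * 25 / 100) = floor(325 / 100) = floor(3.25) = 3
Counting from index 0 in the sorted data, the element at index 3 is 21.
Final answer: 21


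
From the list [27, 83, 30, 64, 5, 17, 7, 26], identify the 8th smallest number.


Sort ascending: [5, 7, 17, 26, 27, 30, 64, 83]
The 8th element (1-indexed) is at index 7.
Value = 83
Final answer: 83


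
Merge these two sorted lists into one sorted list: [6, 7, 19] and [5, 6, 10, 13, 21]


List A: [6, 7, 19]
List B: [5, 6, 10, 13, 21]
Repeatedly compare the front elements and take the smaller:
  6 vs 5 -> take 5
  6 vs 6 -> take 6
  7 vs 6 -> take 6
  7 vs 10 -> take 7
  19 vs 10 -> take 10
  19 vs 13 -> take 13
  19 vs 21 -> take 19
  A is exhausted; append the rest of B: [21]
Final answer: [5, 6, 6, 7, 10, 13, 19, 21]


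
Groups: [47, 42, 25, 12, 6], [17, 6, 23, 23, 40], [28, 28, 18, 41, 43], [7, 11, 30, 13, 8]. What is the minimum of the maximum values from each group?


Find max of each group:
  Group 1: [47, 42, 25, 12, 6] -> max = 47
  Group 2: [17, 6, 23, 23, 40] -> max = 40
  Group 3: [28, 28, 18, 41, 43] -> max = 43
  Group 4: [7, 11, 30, 13, 8] -> max = 30
Maxes: [47, 40, 43, 30]
Minimum of maxes = 30
Final answer: 30


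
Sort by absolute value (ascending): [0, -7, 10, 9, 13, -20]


Compute absolute values:
  |0| = 0
  |-7| = 7
  |10| = 10
  |9| = 9
  |13| = 13
  |-20| = 20
Absolute values in increasing order: 0 < 7 < 9 < 10 < 13 < 20
Listing the original numbers in that order gives the answer.
Final answer: [0, -7, 9, 10, 13, -20]


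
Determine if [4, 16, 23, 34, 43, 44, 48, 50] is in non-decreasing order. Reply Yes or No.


Check consecutive pairs:
  4 <= 16? True
  16 <= 23? True
  23 <= 34? True
  34 <= 43? True
  43 <= 44? True
  44 <= 48? True
  48 <= 50? True
Every consecutive pair is in order, so the list is non-decreasing.
Final answer: Yes


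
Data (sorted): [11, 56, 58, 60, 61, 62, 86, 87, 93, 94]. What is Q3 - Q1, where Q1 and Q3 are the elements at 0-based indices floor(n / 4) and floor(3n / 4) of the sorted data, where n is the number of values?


The data has n = 10 elements.
Q1 index = floor(10 / 4) = floor(2.5) = 2; Q3 index = floor(3 * 10 / 4) = floor(7.5) = 7
Q1 = element at index 2 = 58
Q3 = element at index 7 = 87
IQR = 87 - 58 = 29
Final answer: 29


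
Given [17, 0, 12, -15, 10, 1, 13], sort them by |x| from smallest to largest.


Compute absolute values:
  |17| = 17
  |0| = 0
  |12| = 12
  |-15| = 15
  |10| = 10
  |1| = 1
  |13| = 13
Absolute values in increasing order: 0 < 1 < 10 < 12 < 13 < 15 < 17
Listing the original numbers in that order gives the answer.
Final answer: [0, 1, 10, 12, 13, -15, 17]


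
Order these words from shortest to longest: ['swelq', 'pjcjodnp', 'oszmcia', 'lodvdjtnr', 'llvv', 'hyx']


Compute lengths:
  'swelq' has length 5
  'pjcjodnp' has length 8
  'oszmcia' has length 7
  'lodvdjtnr' has length 9
  'llvv' has length 4
  'hyx' has length 3
Lengths in increasing order: 3 < 4 < 5 < 7 < 8 < 9
Listing the words in that order gives the answer.
Final answer: ['hyx', 'llvv', 'swelq', 'oszmcia', 'pjcjodnp', 'lodvdjtnr']


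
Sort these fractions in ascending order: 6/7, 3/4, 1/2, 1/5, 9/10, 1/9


Convert to decimal for comparison:
  6/7 = 0.8571
  3/4 = 0.75
  1/2 = 0.5
  1/5 = 0.2
  9/10 = 0.9
  1/9 = 0.1111
Decimals in increasing order: 0.1111 < 0.2 < 0.5 < 0.75 < 0.8571 < 0.9
Writing each back as its fraction gives the sorted order.
Final answer: 1/9, 1/5, 1/2, 3/4, 6/7, 9/10


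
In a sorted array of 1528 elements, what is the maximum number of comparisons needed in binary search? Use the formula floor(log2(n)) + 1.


Binary search halves the search space each step.
Maximum comparisons = floor(log2(1528)) + 1
log2(1528) = 10.5774
floor(log2(1528)) = 10, so 10 + 1 = 11
Final answer: 11


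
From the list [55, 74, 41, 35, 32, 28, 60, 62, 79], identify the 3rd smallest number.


Sort ascending: [28, 32, 35, 41, 55, 60, 62, 74, 79]
The 3rd element (1-indexed) is at index 2.
Value = 35
Final answer: 35


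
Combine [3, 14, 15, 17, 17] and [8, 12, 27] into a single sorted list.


List A: [3, 14, 15, 17, 17]
List B: [8, 12, 27]
Repeatedly compare the front elements and take the smaller:
  3 vs 8 -> take 3
  14 vs 8 -> take 8
  14 vs 12 -> take 12
  14 vs 27 -> take 14
  15 vs 27 -> take 15
  17 vs 27 -> take 17
  17 vs 27 -> take 17
  A is exhausted; append the rest of B: [27]
Final answer: [3, 8, 12, 14, 15, 17, 17, 27]


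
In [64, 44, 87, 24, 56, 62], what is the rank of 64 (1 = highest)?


Sort descending: [87, 64, 62, 56, 44, 24]
Find 64 in the sorted list.
64 is at position 2.
Final answer: 2


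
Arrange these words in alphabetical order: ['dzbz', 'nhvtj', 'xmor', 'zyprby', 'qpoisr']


Compare strings character by character (the first differing letter decides):
  'dzbz' < 'nhvtj' since 'd' < 'n' at position 1
  'nhvtj' < 'qpoisr' since 'n' < 'q' at position 1
  'qpoisr' < 'xmor' since 'q' < 'x' at position 1
  'xmor' < 'zyprby' since 'x' < 'z' at position 1
Chaining these comparisons gives the alphabetical order.
Final answer: ['dzbz', 'nhvtj', 'qpoisr', 'xmor', 'zyprby']


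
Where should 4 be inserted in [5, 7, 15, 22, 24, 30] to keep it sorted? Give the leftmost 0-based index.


List is sorted: [5, 7, 15, 22, 24, 30]
We need the leftmost position where 4 can be inserted, i.e. the first index whose element is >= 4 (or the end of the list if none is).
Binary search with low=0, high=6 (0-based indices):
  low=0, high=6, mid=3: a[3]=22 >= 4, so high = 3
  low=0, high=3, mid=1: a[1]=7 >= 4, so high = 1
  low=0, high=1, mid=0: a[0]=5 >= 4, so high = 0
Now low = high = 0, so the insertion index is 0.
Final answer: 0


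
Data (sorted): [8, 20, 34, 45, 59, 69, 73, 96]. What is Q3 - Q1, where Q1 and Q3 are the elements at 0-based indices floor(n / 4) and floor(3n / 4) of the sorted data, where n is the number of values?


The data has n = 8 elements.
Q1 index = floor(8 / 4) = floor(2) = 2; Q3 index = floor(3 * 8 / 4) = floor(6) = 6
Q1 = element at index 2 = 34
Q3 = element at index 6 = 73
IQR = 73 - 34 = 39
Final answer: 39


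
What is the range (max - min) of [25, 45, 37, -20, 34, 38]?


Maximum value: 45
Minimum value: -20
Range = 45 - (-20) = 65
Final answer: 65


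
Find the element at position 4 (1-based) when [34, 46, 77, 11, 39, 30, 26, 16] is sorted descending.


Sort descending: [77, 46, 39, 34, 30, 26, 16, 11]
The 4th element (1-indexed) is at index 3.
Value = 34
Final answer: 34


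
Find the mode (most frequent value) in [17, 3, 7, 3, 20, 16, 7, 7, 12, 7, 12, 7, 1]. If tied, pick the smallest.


Count the frequency of each value:
  1 appears 1 time(s)
  3 appears 2 time(s)
  7 appears 5 time(s)
  12 appears 2 time(s)
  16 appears 1 time(s)
  17 appears 1 time(s)
  20 appears 1 time(s)
Maximum frequency is 5.
Only 7 reaches that frequency, so it is the mode.
Final answer: 7


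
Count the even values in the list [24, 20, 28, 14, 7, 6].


Check each element:
  24 is even
  20 is even
  28 is even
  14 is even
  7 is odd
  6 is even
Evens: [24, 20, 28, 14, 6]
Count of evens = 5
Final answer: 5


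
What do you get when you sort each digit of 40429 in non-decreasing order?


The number 40429 has digits: 4, 0, 4, 2, 9
Sorted: 0, 2, 4, 4, 9
Joining the sorted digits gives the result.
Final answer: 02449


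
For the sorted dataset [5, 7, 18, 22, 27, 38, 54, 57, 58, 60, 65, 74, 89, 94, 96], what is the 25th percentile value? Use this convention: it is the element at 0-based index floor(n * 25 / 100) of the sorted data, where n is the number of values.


The dataset has n = 15 elements.
Index = floor(15 * 25 / 100) = floor(375 / 100) = floor(3.75) = 3
Counting from index 0 in the sorted data, the element at index 3 is 22.
Final answer: 22


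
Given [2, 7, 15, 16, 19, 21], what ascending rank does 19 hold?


Sort ascending: [2, 7, 15, 16, 19, 21]
Find 19 in the sorted list.
19 is at position 5 (1-indexed).
Final answer: 5


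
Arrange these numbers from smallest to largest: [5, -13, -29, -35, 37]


Original list: [5, -13, -29, -35, 37]
Repeatedly take the smallest remaining element:
  Remaining [5, -13, -29, -35, 37] -> smallest is -35
  Remaining [5, -13, -29, 37] -> smallest is -29
  Remaining [5, -13, 37] -> smallest is -13
  Remaining [5, 37] -> smallest is 5
  Remaining [37] -> smallest is 37
Collecting the picks in order gives the sorted list.
Final answer: [-35, -29, -13, 5, 37]


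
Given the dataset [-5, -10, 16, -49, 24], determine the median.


First, sort the list: [-49, -10, -5, 16, 24]
The list has 5 elements (odd count).
The middle index is 2 (0-based), and the element there is -5.
Final answer: -5


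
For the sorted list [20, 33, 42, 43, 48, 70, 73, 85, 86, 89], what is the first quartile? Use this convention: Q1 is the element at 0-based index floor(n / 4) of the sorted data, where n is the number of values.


The list has n = 10 elements.
Q1 index = floor(10 / 4) = floor(2.5) = 2
Counting from index 0 in the sorted data, the element at index 2 is 42.
Final answer: 42


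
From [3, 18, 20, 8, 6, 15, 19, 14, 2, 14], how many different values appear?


List all unique values:
Distinct values: [2, 3, 6, 8, 14, 15, 18, 19, 20]
Count = 9
Final answer: 9


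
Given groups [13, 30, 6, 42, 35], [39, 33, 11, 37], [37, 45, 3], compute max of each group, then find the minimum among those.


Find max of each group:
  Group 1: [13, 30, 6, 42, 35] -> max = 42
  Group 2: [39, 33, 11, 37] -> max = 39
  Group 3: [37, 45, 3] -> max = 45
Maxes: [42, 39, 45]
Minimum of maxes = 39
Final answer: 39


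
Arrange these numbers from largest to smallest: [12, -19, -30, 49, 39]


Original list: [12, -19, -30, 49, 39]
Repeatedly take the largest remaining element:
  Remaining [12, -19, -30, 49, 39] -> largest is 49
  Remaining [12, -19, -30, 39] -> largest is 39
  Remaining [12, -19, -30] -> largest is 12
  Remaining [-19, -30] -> largest is -19
  Remaining [-30] -> largest is -30
Collecting the picks in order gives the descending list.
Final answer: [49, 39, 12, -19, -30]


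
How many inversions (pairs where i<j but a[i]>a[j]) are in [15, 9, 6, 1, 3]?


For each element, count the later elements that are smaller than it:
  15 (index 0): smaller elements after it = [9, 6, 1, 3] -> 4
  9 (index 1): smaller elements after it = [6, 1, 3] -> 3
  6 (index 2): smaller elements after it = [1, 3] -> 2
  1 (index 3): smaller elements after it = [] -> 0
Total inversions = 4 + 3 + 2 + 0 = 9
Final answer: 9


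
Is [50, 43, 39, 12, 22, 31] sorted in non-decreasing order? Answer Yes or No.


Check consecutive pairs:
  50 <= 43? False
  43 <= 39? False
  39 <= 12? False
  12 <= 22? True
  22 <= 31? True
3 consecutive pair(s) are out of order, so the list is not sorted.
Final answer: No


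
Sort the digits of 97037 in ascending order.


The number 97037 has digits: 9, 7, 0, 3, 7
Sorted: 0, 3, 7, 7, 9
Joining the sorted digits gives the result.
Final answer: 03779


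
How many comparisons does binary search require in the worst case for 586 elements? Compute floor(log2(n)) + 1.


Binary search halves the search space each step.
Maximum comparisons = floor(log2(586)) + 1
log2(586) = 9.1948
floor(log2(586)) = 9, so 9 + 1 = 10
Final answer: 10


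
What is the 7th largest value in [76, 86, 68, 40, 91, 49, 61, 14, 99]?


Sort descending: [99, 91, 86, 76, 68, 61, 49, 40, 14]
The 7th element (1-indexed) is at index 6.
Value = 49
Final answer: 49


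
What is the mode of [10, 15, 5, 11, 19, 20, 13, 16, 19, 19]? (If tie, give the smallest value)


Count the frequency of each value:
  5 appears 1 time(s)
  10 appears 1 time(s)
  11 appears 1 time(s)
  13 appears 1 time(s)
  15 appears 1 time(s)
  16 appears 1 time(s)
  19 appears 3 time(s)
  20 appears 1 time(s)
Maximum frequency is 3.
Only 19 reaches that frequency, so it is the mode.
Final answer: 19


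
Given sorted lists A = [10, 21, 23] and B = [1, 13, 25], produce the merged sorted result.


List A: [10, 21, 23]
List B: [1, 13, 25]
Repeatedly compare the front elements and take the smaller:
  10 vs 1 -> take 1
  10 vs 13 -> take 10
  21 vs 13 -> take 13
  21 vs 25 -> take 21
  23 vs 25 -> take 23
  A is exhausted; append the rest of B: [25]
Final answer: [1, 10, 13, 21, 23, 25]


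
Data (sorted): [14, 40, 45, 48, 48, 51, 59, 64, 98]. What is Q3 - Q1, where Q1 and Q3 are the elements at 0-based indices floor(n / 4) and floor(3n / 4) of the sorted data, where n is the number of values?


The data has n = 9 elements.
Q1 index = floor(9 / 4) = floor(2.25) = 2; Q3 index = floor(3 * 9 / 4) = floor(6.75) = 6
Q1 = element at index 2 = 45
Q3 = element at index 6 = 59
IQR = 59 - 45 = 14
Final answer: 14


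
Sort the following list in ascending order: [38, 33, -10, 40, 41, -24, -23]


Original list: [38, 33, -10, 40, 41, -24, -23]
Repeatedly take the smallest remaining element:
  Remaining [38, 33, -10, 40, 41, -24, -23] -> smallest is -24
  Remaining [38, 33, -10, 40, 41, -23] -> smallest is -23
  Remaining [38, 33, -10, 40, 41] -> smallest is -10
  Remaining [38, 33, 40, 41] -> smallest is 33
  Remaining [38, 40, 41] -> smallest is 38
  Remaining [40, 41] -> smallest is 40
  Remaining [41] -> smallest is 41
Collecting the picks in order gives the sorted list.
Final answer: [-24, -23, -10, 33, 38, 40, 41]


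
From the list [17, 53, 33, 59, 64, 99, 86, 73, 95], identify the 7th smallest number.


Sort ascending: [17, 33, 53, 59, 64, 73, 86, 95, 99]
The 7th element (1-indexed) is at index 6.
Value = 86
Final answer: 86


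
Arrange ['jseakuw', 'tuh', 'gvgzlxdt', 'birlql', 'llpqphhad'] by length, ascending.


Compute lengths:
  'jseakuw' has length 7
  'tuh' has length 3
  'gvgzlxdt' has length 8
  'birlql' has length 6
  'llpqphhad' has length 9
Lengths in increasing order: 3 < 6 < 7 < 8 < 9
Listing the words in that order gives the answer.
Final answer: ['tuh', 'birlql', 'jseakuw', 'gvgzlxdt', 'llpqphhad']


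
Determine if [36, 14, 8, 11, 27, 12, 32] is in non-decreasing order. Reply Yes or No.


Check consecutive pairs:
  36 <= 14? False
  14 <= 8? False
  8 <= 11? True
  11 <= 27? True
  27 <= 12? False
  12 <= 32? True
3 consecutive pair(s) are out of order, so the list is not sorted.
Final answer: No


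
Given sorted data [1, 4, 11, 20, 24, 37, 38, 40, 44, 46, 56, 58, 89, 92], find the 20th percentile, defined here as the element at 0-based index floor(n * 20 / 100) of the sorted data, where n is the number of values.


The dataset has n = 14 elements.
Index = floor(14 * 20 / 100) = floor(280 / 100) = floor(2.8) = 2
Counting from index 0 in the sorted data, the element at index 2 is 11.
Final answer: 11


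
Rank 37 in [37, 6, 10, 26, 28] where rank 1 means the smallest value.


Sort ascending: [6, 10, 26, 28, 37]
Find 37 in the sorted list.
37 is at position 5 (1-indexed).
Final answer: 5


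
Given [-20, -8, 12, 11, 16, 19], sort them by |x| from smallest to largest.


Compute absolute values:
  |-20| = 20
  |-8| = 8
  |12| = 12
  |11| = 11
  |16| = 16
  |19| = 19
Absolute values in increasing order: 8 < 11 < 12 < 16 < 19 < 20
Listing the original numbers in that order gives the answer.
Final answer: [-8, 11, 12, 16, 19, -20]


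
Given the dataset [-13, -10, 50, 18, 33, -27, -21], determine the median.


First, sort the list: [-27, -21, -13, -10, 18, 33, 50]
The list has 7 elements (odd count).
The middle index is 3 (0-based), and the element there is -10.
Final answer: -10


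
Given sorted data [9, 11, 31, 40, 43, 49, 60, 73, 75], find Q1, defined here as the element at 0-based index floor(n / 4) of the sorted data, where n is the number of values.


The list has n = 9 elements.
Q1 index = floor(9 / 4) = floor(2.25) = 2
Counting from index 0 in the sorted data, the element at index 2 is 31.
Final answer: 31
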